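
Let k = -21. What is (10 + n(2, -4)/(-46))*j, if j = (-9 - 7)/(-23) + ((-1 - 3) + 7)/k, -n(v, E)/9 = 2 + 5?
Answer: 46547/7406 ≈ 6.2850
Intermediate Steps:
n(v, E) = -63 (n(v, E) = -9*(2 + 5) = -9*7 = -63)
j = 89/161 (j = (-9 - 7)/(-23) + ((-1 - 3) + 7)/(-21) = -16*(-1/23) + (-4 + 7)*(-1/21) = 16/23 + 3*(-1/21) = 16/23 - ⅐ = 89/161 ≈ 0.55280)
(10 + n(2, -4)/(-46))*j = (10 - 63/(-46))*(89/161) = (10 - 63*(-1/46))*(89/161) = (10 + 63/46)*(89/161) = (523/46)*(89/161) = 46547/7406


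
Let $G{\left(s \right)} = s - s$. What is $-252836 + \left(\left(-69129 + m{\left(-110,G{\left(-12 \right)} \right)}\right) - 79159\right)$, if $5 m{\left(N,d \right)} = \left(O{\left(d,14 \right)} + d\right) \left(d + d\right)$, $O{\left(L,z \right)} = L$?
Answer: $-401124$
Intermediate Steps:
$G{\left(s \right)} = 0$
$m{\left(N,d \right)} = \frac{4 d^{2}}{5}$ ($m{\left(N,d \right)} = \frac{\left(d + d\right) \left(d + d\right)}{5} = \frac{2 d 2 d}{5} = \frac{4 d^{2}}{5}$)
$-252836 + \left(\left(-69129 + m{\left(-110,G{\left(-12 \right)} \right)}\right) - 79159\right) = -252836 - \left(148288 + 0\right) = -252836 + \left(\left(-69129 + \frac{4}{5} \cdot 0\right) - 79159\right) = -252836 + \left(\left(-69129 + 0\right) - 79159\right) = -252836 - 148288 = -401124$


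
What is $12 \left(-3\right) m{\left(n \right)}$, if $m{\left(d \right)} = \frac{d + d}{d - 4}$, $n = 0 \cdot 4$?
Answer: $0$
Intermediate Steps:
$n = 0$
$m{\left(d \right)} = \frac{2 d}{-4 + d}$
$12 \left(-3\right) m{\left(n \right)} = 12 \left(-3\right) 2 \cdot 0 \frac{1}{-4 + 0} = - 36 \cdot 2 \cdot 0 \frac{1}{-4} = - 36 \cdot 2 \cdot 0 \left(- \frac{1}{4}\right) = \left(-36\right) 0 = 0$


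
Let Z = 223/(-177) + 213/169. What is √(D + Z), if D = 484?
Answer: √2562589362/2301 ≈ 22.000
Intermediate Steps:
Z = 14/29913 (Z = 223*(-1/177) + 213*(1/169) = -223/177 + 213/169 = 14/29913 ≈ 0.00046802)
√(D + Z) = √(484 + 14/29913) = √(14477906/29913) = √2562589362/2301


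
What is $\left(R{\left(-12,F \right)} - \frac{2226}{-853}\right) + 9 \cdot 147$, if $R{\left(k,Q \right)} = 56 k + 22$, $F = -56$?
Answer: $\frac{576295}{853} \approx 675.61$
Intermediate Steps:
$R{\left(k,Q \right)} = 22 + 56 k$
$\left(R{\left(-12,F \right)} - \frac{2226}{-853}\right) + 9 \cdot 147 = \left(\left(22 + 56 \left(-12\right)\right) - \frac{2226}{-853}\right) + 9 \cdot 147 = \left(\left(22 - 672\right) - - \frac{2226}{853}\right) + 1323 = \left(-650 + \frac{2226}{853}\right) + 1323 = - \frac{552224}{853} + 1323 = \frac{576295}{853}$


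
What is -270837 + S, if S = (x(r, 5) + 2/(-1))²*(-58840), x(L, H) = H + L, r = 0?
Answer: -800397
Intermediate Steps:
S = -529560 (S = ((5 + 0) + 2/(-1))²*(-58840) = (5 + 2*(-1))²*(-58840) = (5 - 2)²*(-58840) = 3²*(-58840) = 9*(-58840) = -529560)
-270837 + S = -270837 - 529560 = -800397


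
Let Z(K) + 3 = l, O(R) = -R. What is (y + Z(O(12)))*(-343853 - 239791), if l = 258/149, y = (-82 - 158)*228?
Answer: 4758723261036/149 ≈ 3.1938e+10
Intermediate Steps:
y = -54720 (y = -240*228 = -54720)
l = 258/149 (l = 258*(1/149) = 258/149 ≈ 1.7315)
Z(K) = -189/149 (Z(K) = -3 + 258/149 = -189/149)
(y + Z(O(12)))*(-343853 - 239791) = (-54720 - 189/149)*(-343853 - 239791) = -8153469/149*(-583644) = 4758723261036/149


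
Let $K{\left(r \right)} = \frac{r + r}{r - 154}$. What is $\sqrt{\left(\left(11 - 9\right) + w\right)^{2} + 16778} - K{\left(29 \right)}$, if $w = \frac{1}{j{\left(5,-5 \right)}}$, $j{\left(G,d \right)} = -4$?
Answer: $\frac{58}{125} + \frac{3 \sqrt{29833}}{4} \approx 130.01$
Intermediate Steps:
$w = - \frac{1}{4}$ ($w = \frac{1}{-4} = - \frac{1}{4} \approx -0.25$)
$K{\left(r \right)} = \frac{2 r}{-154 + r}$
$\sqrt{\left(\left(11 - 9\right) + w\right)^{2} + 16778} - K{\left(29 \right)} = \sqrt{\left(\left(11 - 9\right) - \frac{1}{4}\right)^{2} + 16778} - 2 \cdot 29 \frac{1}{-154 + 29} = \sqrt{\left(2 - \frac{1}{4}\right)^{2} + 16778} - 2 \cdot 29 \frac{1}{-125} = \sqrt{\left(\frac{7}{4}\right)^{2} + 16778} - 2 \cdot 29 \left(- \frac{1}{125}\right) = \sqrt{\frac{49}{16} + 16778} - - \frac{58}{125} = \sqrt{\frac{268497}{16}} + \frac{58}{125} = \frac{3 \sqrt{29833}}{4} + \frac{58}{125} = \frac{58}{125} + \frac{3 \sqrt{29833}}{4}$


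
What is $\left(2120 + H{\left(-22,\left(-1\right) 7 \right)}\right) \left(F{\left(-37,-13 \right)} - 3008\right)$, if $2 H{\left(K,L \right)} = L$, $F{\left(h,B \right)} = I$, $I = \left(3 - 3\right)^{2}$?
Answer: $-6366432$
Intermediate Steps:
$I = 0$ ($I = 0^{2} = 0$)
$F{\left(h,B \right)} = 0$
$H{\left(K,L \right)} = \frac{L}{2}$
$\left(2120 + H{\left(-22,\left(-1\right) 7 \right)}\right) \left(F{\left(-37,-13 \right)} - 3008\right) = \left(2120 + \frac{\left(-1\right) 7}{2}\right) \left(0 - 3008\right) = \left(2120 + \frac{1}{2} \left(-7\right)\right) \left(-3008\right) = \left(2120 - \frac{7}{2}\right) \left(-3008\right) = \frac{4233}{2} \left(-3008\right) = -6366432$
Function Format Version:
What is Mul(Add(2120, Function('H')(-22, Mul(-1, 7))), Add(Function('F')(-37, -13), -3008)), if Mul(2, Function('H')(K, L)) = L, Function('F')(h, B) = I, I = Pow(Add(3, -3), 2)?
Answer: -6366432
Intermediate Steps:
I = 0 (I = Pow(0, 2) = 0)
Function('F')(h, B) = 0
Function('H')(K, L) = Mul(Rational(1, 2), L)
Mul(Add(2120, Function('H')(-22, Mul(-1, 7))), Add(Function('F')(-37, -13), -3008)) = Mul(Add(2120, Mul(Rational(1, 2), Mul(-1, 7))), Add(0, -3008)) = Mul(Add(2120, Mul(Rational(1, 2), -7)), -3008) = Mul(Add(2120, Rational(-7, 2)), -3008) = Mul(Rational(4233, 2), -3008) = -6366432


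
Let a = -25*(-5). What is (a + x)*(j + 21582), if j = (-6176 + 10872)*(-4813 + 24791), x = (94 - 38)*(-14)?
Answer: -61839419930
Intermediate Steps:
x = -784 (x = 56*(-14) = -784)
a = 125
j = 93816688 (j = 4696*19978 = 93816688)
(a + x)*(j + 21582) = (125 - 784)*(93816688 + 21582) = -659*93838270 = -61839419930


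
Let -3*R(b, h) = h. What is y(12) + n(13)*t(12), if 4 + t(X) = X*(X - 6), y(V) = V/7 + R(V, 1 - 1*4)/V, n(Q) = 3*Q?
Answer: 222919/84 ≈ 2653.8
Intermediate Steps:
R(b, h) = -h/3
y(V) = 1/V + V/7 (y(V) = V/7 + (-(1 - 1*4)/3)/V = V*(⅐) + (-(1 - 4)/3)/V = V/7 + (-⅓*(-3))/V = V/7 + 1/V = 1/V + V/7)
t(X) = -4 + X*(-6 + X) (t(X) = -4 + X*(X - 6) = -4 + X*(-6 + X))
y(12) + n(13)*t(12) = (1/12 + (⅐)*12) + (3*13)*(-4 + 12² - 6*12) = (1/12 + 12/7) + 39*(-4 + 144 - 72) = 151/84 + 39*68 = 151/84 + 2652 = 222919/84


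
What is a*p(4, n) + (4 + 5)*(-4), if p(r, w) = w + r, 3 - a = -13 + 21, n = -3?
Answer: -41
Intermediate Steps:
a = -5 (a = 3 - (-13 + 21) = 3 - 1*8 = 3 - 8 = -5)
p(r, w) = r + w
a*p(4, n) + (4 + 5)*(-4) = -5*(4 - 3) + (4 + 5)*(-4) = -5*1 + 9*(-4) = -5 - 36 = -41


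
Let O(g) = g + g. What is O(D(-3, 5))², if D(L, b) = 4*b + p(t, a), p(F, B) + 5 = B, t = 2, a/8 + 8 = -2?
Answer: 16900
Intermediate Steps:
a = -80 (a = -64 + 8*(-2) = -64 - 16 = -80)
p(F, B) = -5 + B
D(L, b) = -85 + 4*b (D(L, b) = 4*b + (-5 - 80) = 4*b - 85 = -85 + 4*b)
O(g) = 2*g
O(D(-3, 5))² = (2*(-85 + 4*5))² = (2*(-85 + 20))² = (2*(-65))² = (-130)² = 16900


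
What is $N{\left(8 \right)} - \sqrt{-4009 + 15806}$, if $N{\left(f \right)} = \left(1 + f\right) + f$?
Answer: $17 - \sqrt{11797} \approx -91.614$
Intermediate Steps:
$N{\left(f \right)} = 1 + 2 f$
$N{\left(8 \right)} - \sqrt{-4009 + 15806} = \left(1 + 2 \cdot 8\right) - \sqrt{-4009 + 15806} = \left(1 + 16\right) - \sqrt{11797} = 17 - \sqrt{11797}$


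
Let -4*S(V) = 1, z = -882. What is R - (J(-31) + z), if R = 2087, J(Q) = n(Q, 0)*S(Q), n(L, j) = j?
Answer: 2969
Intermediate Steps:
S(V) = -¼ (S(V) = -¼*1 = -¼)
J(Q) = 0 (J(Q) = 0*(-¼) = 0)
R - (J(-31) + z) = 2087 - (0 - 882) = 2087 - 1*(-882) = 2087 + 882 = 2969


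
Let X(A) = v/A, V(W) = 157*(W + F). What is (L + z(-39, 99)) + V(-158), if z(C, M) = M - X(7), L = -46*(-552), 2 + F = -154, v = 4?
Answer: -166653/7 ≈ -23808.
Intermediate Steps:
F = -156 (F = -2 - 154 = -156)
V(W) = -24492 + 157*W (V(W) = 157*(W - 156) = 157*(-156 + W) = -24492 + 157*W)
L = 25392
X(A) = 4/A
z(C, M) = -4/7 + M (z(C, M) = M - 4/7 = -4/7 + M)
(L + z(-39, 99)) + V(-158) = (25392 + (-4/7 + 99)) + (-24492 + 157*(-158)) = (25392 + 689/7) + (-24492 - 24806) = 178433/7 - 49298 = -166653/7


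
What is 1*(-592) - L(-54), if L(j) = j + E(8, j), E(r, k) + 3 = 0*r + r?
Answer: -543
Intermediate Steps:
E(r, k) = -3 + r (E(r, k) = -3 + (0*r + r) = -3 + (0 + r) = -3 + r)
L(j) = 5 + j (L(j) = j + (-3 + 8) = j + 5 = 5 + j)
1*(-592) - L(-54) = 1*(-592) - (5 - 54) = -592 - 1*(-49) = -592 + 49 = -543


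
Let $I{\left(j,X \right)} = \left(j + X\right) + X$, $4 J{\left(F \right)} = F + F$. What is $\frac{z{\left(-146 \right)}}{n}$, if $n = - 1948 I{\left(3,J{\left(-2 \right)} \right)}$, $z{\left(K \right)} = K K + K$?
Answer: $- \frac{10585}{974} \approx -10.868$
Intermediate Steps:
$z{\left(K \right)} = K + K^{2}$ ($z{\left(K \right)} = K^{2} + K = K + K^{2}$)
$J{\left(F \right)} = \frac{F}{2}$ ($J{\left(F \right)} = \frac{F + F}{4} = \frac{2 F}{4} = \frac{F}{2}$)
$I{\left(j,X \right)} = j + 2 X$ ($I{\left(j,X \right)} = \left(X + j\right) + X = j + 2 X$)
$n = -1948$ ($n = - 1948 \left(3 + 2 \cdot \frac{1}{2} \left(-2\right)\right) = - 1948 \left(3 + 2 \left(-1\right)\right) = - 1948 \left(3 - 2\right) = \left(-1948\right) 1 = -1948$)
$\frac{z{\left(-146 \right)}}{n} = \frac{\left(-146\right) \left(1 - 146\right)}{-1948} = \left(-146\right) \left(-145\right) \left(- \frac{1}{1948}\right) = 21170 \left(- \frac{1}{1948}\right) = - \frac{10585}{974}$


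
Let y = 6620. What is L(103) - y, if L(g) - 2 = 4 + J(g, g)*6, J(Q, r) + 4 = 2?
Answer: -6626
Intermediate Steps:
J(Q, r) = -2 (J(Q, r) = -4 + 2 = -2)
L(g) = -6 (L(g) = 2 + (4 - 2*6) = 2 + (4 - 12) = 2 - 8 = -6)
L(103) - y = -6 - 1*6620 = -6 - 6620 = -6626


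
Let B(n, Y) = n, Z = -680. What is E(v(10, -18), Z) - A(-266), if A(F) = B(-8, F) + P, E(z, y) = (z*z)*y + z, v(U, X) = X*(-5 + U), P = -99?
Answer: -5507983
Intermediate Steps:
E(z, y) = z + y*z**2 (E(z, y) = z**2*y + z = y*z**2 + z = z + y*z**2)
A(F) = -107 (A(F) = -8 - 99 = -107)
E(v(10, -18), Z) - A(-266) = (-18*(-5 + 10))*(1 - (-12240)*(-5 + 10)) - 1*(-107) = (-18*5)*(1 - (-12240)*5) + 107 = -90*(1 - 680*(-90)) + 107 = -90*(1 + 61200) + 107 = -90*61201 + 107 = -5508090 + 107 = -5507983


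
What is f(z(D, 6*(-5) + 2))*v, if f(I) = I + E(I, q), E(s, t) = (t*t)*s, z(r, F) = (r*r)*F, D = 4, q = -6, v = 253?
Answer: -4193728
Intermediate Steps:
z(r, F) = F*r² (z(r, F) = r²*F = F*r²)
E(s, t) = s*t² (E(s, t) = t²*s = s*t²)
f(I) = 37*I (f(I) = I + I*(-6)² = I + I*36 = I + 36*I = 37*I)
f(z(D, 6*(-5) + 2))*v = (37*((6*(-5) + 2)*4²))*253 = (37*((-30 + 2)*16))*253 = (37*(-28*16))*253 = (37*(-448))*253 = -16576*253 = -4193728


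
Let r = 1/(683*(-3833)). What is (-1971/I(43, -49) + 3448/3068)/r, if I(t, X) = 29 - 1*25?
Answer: 3948660955151/3068 ≈ 1.2870e+9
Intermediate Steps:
I(t, X) = 4 (I(t, X) = 29 - 25 = 4)
r = -1/2617939 (r = (1/683)*(-1/3833) = -1/2617939 ≈ -3.8198e-7)
(-1971/I(43, -49) + 3448/3068)/r = (-1971/4 + 3448/3068)/(-1/2617939) = (-1971*1/4 + 3448*(1/3068))*(-2617939) = (-1971/4 + 862/767)*(-2617939) = -1508309/3068*(-2617939) = 3948660955151/3068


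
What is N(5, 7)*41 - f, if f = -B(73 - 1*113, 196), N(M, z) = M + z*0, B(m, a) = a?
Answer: 401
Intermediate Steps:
N(M, z) = M (N(M, z) = M + 0 = M)
f = -196 (f = -1*196 = -196)
N(5, 7)*41 - f = 5*41 - 1*(-196) = 205 + 196 = 401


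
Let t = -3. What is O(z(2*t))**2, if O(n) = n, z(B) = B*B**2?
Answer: 46656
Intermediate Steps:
z(B) = B**3
O(z(2*t))**2 = ((2*(-3))**3)**2 = ((-6)**3)**2 = (-216)**2 = 46656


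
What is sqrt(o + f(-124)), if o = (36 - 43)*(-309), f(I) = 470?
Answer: sqrt(2633) ≈ 51.313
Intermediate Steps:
o = 2163 (o = -7*(-309) = 2163)
sqrt(o + f(-124)) = sqrt(2163 + 470) = sqrt(2633)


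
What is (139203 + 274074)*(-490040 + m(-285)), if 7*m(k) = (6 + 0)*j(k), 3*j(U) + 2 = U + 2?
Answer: -1417891395450/7 ≈ -2.0256e+11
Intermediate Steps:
j(U) = U/3 (j(U) = -2/3 + (U + 2)/3 = -2/3 + (2 + U)/3 = -2/3 + (2/3 + U/3) = U/3)
m(k) = 2*k/7 (m(k) = ((6 + 0)*(k/3))/7 = (6*(k/3))/7 = (2*k)/7 = 2*k/7)
(139203 + 274074)*(-490040 + m(-285)) = (139203 + 274074)*(-490040 + (2/7)*(-285)) = 413277*(-490040 - 570/7) = 413277*(-3430850/7) = -1417891395450/7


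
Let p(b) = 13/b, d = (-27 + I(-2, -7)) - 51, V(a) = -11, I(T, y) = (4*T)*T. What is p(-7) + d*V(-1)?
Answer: 4761/7 ≈ 680.14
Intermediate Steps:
I(T, y) = 4*T²
d = -62 (d = (-27 + 4*(-2)²) - 51 = (-27 + 4*4) - 51 = (-27 + 16) - 51 = -11 - 51 = -62)
p(-7) + d*V(-1) = 13/(-7) - 62*(-11) = 13*(-⅐) + 682 = -13/7 + 682 = 4761/7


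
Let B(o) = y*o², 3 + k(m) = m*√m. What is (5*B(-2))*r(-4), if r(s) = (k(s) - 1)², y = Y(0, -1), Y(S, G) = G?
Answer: 960 - 1280*I ≈ 960.0 - 1280.0*I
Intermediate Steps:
y = -1
k(m) = -3 + m^(3/2) (k(m) = -3 + m*√m = -3 + m^(3/2))
B(o) = -o²
r(s) = (-4 + s^(3/2))² (r(s) = ((-3 + s^(3/2)) - 1)² = (-4 + s^(3/2))²)
(5*B(-2))*r(-4) = (5*(-1*(-2)²))*(-4 + (-4)^(3/2))² = (5*(-1*4))*(-4 - 8*I)² = (5*(-4))*(-4 - 8*I)² = -20*(-4 - 8*I)²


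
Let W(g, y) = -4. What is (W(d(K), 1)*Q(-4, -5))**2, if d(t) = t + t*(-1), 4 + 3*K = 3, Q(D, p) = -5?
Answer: 400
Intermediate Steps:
K = -1/3 (K = -4/3 + (1/3)*3 = -4/3 + 1 = -1/3 ≈ -0.33333)
d(t) = 0 (d(t) = t - t = 0)
(W(d(K), 1)*Q(-4, -5))**2 = (-4*(-5))**2 = 20**2 = 400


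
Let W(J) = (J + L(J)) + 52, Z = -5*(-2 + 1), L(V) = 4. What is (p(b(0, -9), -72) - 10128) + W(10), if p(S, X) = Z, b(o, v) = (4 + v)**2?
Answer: -10057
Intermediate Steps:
Z = 5 (Z = -5*(-1) = 5)
W(J) = 56 + J (W(J) = (J + 4) + 52 = (4 + J) + 52 = 56 + J)
p(S, X) = 5
(p(b(0, -9), -72) - 10128) + W(10) = (5 - 10128) + (56 + 10) = -10123 + 66 = -10057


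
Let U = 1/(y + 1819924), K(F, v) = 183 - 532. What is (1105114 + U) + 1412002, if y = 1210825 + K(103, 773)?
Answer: 7627868326401/3030400 ≈ 2.5171e+6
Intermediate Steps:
K(F, v) = -349
y = 1210476 (y = 1210825 - 349 = 1210476)
U = 1/3030400 (U = 1/(1210476 + 1819924) = 1/3030400 ≈ 3.2999e-7)
(1105114 + U) + 1412002 = (1105114 + 1/3030400) + 1412002 = 3348937465601/3030400 + 1412002 = 7627868326401/3030400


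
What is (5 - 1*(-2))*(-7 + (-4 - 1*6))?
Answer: -119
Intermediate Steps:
(5 - 1*(-2))*(-7 + (-4 - 1*6)) = (5 + 2)*(-7 + (-4 - 6)) = 7*(-7 - 10) = 7*(-17) = -119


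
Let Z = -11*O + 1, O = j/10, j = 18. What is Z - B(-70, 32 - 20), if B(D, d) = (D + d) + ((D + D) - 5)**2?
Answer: -104929/5 ≈ -20986.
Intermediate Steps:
O = 9/5 (O = 18/10 = 18*(1/10) = 9/5 ≈ 1.8000)
B(D, d) = D + d + (-5 + 2*D)**2 (B(D, d) = (D + d) + (2*D - 5)**2 = (D + d) + (-5 + 2*D)**2 = D + d + (-5 + 2*D)**2)
Z = -94/5 (Z = -11*9/5 + 1 = -99/5 + 1 = -94/5 ≈ -18.800)
Z - B(-70, 32 - 20) = -94/5 - (-70 + (32 - 20) + (-5 + 2*(-70))**2) = -94/5 - (-70 + 12 + (-5 - 140)**2) = -94/5 - (-70 + 12 + (-145)**2) = -94/5 - (-70 + 12 + 21025) = -94/5 - 1*20967 = -94/5 - 20967 = -104929/5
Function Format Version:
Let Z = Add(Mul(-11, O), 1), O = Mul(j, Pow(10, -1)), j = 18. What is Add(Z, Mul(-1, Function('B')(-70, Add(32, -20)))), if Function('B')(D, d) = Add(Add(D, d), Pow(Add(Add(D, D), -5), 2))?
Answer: Rational(-104929, 5) ≈ -20986.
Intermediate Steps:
O = Rational(9, 5) (O = Mul(18, Pow(10, -1)) = Mul(18, Rational(1, 10)) = Rational(9, 5) ≈ 1.8000)
Function('B')(D, d) = Add(D, d, Pow(Add(-5, Mul(2, D)), 2)) (Function('B')(D, d) = Add(Add(D, d), Pow(Add(Mul(2, D), -5), 2)) = Add(Add(D, d), Pow(Add(-5, Mul(2, D)), 2)) = Add(D, d, Pow(Add(-5, Mul(2, D)), 2)))
Z = Rational(-94, 5) (Z = Add(Mul(-11, Rational(9, 5)), 1) = Add(Rational(-99, 5), 1) = Rational(-94, 5) ≈ -18.800)
Add(Z, Mul(-1, Function('B')(-70, Add(32, -20)))) = Add(Rational(-94, 5), Mul(-1, Add(-70, Add(32, -20), Pow(Add(-5, Mul(2, -70)), 2)))) = Add(Rational(-94, 5), Mul(-1, Add(-70, 12, Pow(Add(-5, -140), 2)))) = Add(Rational(-94, 5), Mul(-1, Add(-70, 12, Pow(-145, 2)))) = Add(Rational(-94, 5), Mul(-1, Add(-70, 12, 21025))) = Add(Rational(-94, 5), Mul(-1, 20967)) = Add(Rational(-94, 5), -20967) = Rational(-104929, 5)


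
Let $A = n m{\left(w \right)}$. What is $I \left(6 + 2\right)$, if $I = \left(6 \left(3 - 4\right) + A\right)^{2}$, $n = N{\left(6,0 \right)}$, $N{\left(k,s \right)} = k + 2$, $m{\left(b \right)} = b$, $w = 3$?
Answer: $2592$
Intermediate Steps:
$N{\left(k,s \right)} = 2 + k$
$n = 8$ ($n = 2 + 6 = 8$)
$A = 24$ ($A = 8 \cdot 3 = 24$)
$I = 324$ ($I = \left(6 \left(3 - 4\right) + 24\right)^{2} = \left(6 \left(-1\right) + 24\right)^{2} = \left(-6 + 24\right)^{2} = 18^{2} = 324$)
$I \left(6 + 2\right) = 324 \left(6 + 2\right) = 324 \cdot 8 = 2592$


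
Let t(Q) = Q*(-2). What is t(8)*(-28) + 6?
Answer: 454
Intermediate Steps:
t(Q) = -2*Q
t(8)*(-28) + 6 = -2*8*(-28) + 6 = -16*(-28) + 6 = 448 + 6 = 454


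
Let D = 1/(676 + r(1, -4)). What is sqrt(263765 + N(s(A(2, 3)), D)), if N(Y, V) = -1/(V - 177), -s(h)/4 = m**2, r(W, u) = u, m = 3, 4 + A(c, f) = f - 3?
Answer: sqrt(30839660048861)/10813 ≈ 513.58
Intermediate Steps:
A(c, f) = -7 + f (A(c, f) = -4 + (f - 3) = -4 + (-3 + f) = -7 + f)
s(h) = -36 (s(h) = -4*3**2 = -4*9 = -36)
D = 1/672 (D = 1/(676 - 4) = 1/672 ≈ 0.0014881)
N(Y, V) = -1/(-177 + V)
sqrt(263765 + N(s(A(2, 3)), D)) = sqrt(263765 - 1/(-177 + 1/672)) = sqrt(263765 - 1/(-118943/672)) = sqrt(263765 - 1*(-672/118943)) = sqrt(263765 + 672/118943) = sqrt(31373001067/118943) = sqrt(30839660048861)/10813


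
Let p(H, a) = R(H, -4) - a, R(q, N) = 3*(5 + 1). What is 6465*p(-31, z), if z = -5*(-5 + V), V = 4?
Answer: 84045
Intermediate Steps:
R(q, N) = 18 (R(q, N) = 3*6 = 18)
z = 5 (z = -5*(-5 + 4) = -5*(-1) = 5)
p(H, a) = 18 - a
6465*p(-31, z) = 6465*(18 - 1*5) = 6465*(18 - 5) = 6465*13 = 84045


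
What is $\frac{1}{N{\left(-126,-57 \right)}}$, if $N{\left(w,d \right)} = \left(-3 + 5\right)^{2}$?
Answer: $\frac{1}{4} \approx 0.25$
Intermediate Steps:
$N{\left(w,d \right)} = 4$ ($N{\left(w,d \right)} = 2^{2} = 4$)
$\frac{1}{N{\left(-126,-57 \right)}} = \frac{1}{4}$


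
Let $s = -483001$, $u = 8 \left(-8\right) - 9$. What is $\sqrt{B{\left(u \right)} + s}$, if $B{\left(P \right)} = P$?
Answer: $i \sqrt{483074} \approx 695.04 i$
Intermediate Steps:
$u = -73$ ($u = -64 - 9 = -73$)
$\sqrt{B{\left(u \right)} + s} = \sqrt{-73 - 483001} = \sqrt{-483074} = i \sqrt{483074}$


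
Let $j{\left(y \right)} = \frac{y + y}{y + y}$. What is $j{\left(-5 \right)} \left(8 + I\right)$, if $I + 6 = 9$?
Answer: $11$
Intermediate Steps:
$I = 3$ ($I = -6 + 9 = 3$)
$j{\left(y \right)} = 1$ ($j{\left(y \right)} = \frac{2 y}{2 y} = 2 y \frac{1}{2 y} = 1$)
$j{\left(-5 \right)} \left(8 + I\right) = 1 \left(8 + 3\right) = 1 \cdot 11 = 11$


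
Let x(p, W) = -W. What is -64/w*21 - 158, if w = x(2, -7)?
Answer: -350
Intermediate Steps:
w = 7 (w = -1*(-7) = 7)
-64/w*21 - 158 = -64/7*21 - 158 = -192 - 158 = -350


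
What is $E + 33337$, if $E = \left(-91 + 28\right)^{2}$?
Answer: $37306$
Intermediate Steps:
$E = 3969$ ($E = \left(-63\right)^{2} = 3969$)
$E + 33337 = 3969 + 33337 = 37306$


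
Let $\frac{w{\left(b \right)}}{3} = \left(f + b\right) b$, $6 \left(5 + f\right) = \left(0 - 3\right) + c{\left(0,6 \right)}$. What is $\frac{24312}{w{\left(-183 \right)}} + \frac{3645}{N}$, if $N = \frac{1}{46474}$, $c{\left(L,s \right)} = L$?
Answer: $\frac{11686918806638}{68991} \approx 1.694 \cdot 10^{8}$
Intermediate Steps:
$f = - \frac{11}{2}$ ($f = -5 + \frac{\left(0 - 3\right) + 0}{6} = -5 + \frac{-3 + 0}{6} = -5 + \frac{1}{6} \left(-3\right) = -5 - \frac{1}{2} = - \frac{11}{2} \approx -5.5$)
$N = \frac{1}{46474} \approx 2.1517 \cdot 10^{-5}$
$w{\left(b \right)} = 3 b \left(- \frac{11}{2} + b\right)$ ($w{\left(b \right)} = 3 \left(- \frac{11}{2} + b\right) b = 3 b \left(- \frac{11}{2} + b\right)$)
$\frac{24312}{w{\left(-183 \right)}} + \frac{3645}{N} = \frac{24312}{\frac{3}{2} \left(-183\right) \left(-11 + 2 \left(-183\right)\right)} + 3645 \frac{1}{\frac{1}{46474}} = \frac{24312}{\frac{3}{2} \left(-183\right) \left(-11 - 366\right)} + 3645 \cdot 46474 = \frac{24312}{\frac{3}{2} \left(-183\right) \left(-377\right)} + 169397730 = \frac{24312}{\frac{206973}{2}} + 169397730 = 24312 \cdot \frac{2}{206973} + 169397730 = \frac{16208}{68991} + 169397730 = \frac{11686918806638}{68991}$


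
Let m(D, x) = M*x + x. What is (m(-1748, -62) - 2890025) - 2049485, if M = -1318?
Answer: -4857856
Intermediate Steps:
m(D, x) = -1317*x (m(D, x) = -1318*x + x = -1317*x)
(m(-1748, -62) - 2890025) - 2049485 = (-1317*(-62) - 2890025) - 2049485 = (81654 - 2890025) - 2049485 = -2808371 - 2049485 = -4857856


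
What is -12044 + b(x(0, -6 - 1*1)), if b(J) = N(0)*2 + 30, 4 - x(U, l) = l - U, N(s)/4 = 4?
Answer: -11982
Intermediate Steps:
N(s) = 16 (N(s) = 4*4 = 16)
x(U, l) = 4 + U - l (x(U, l) = 4 - (l - U) = 4 + (U - l) = 4 + U - l)
b(J) = 62 (b(J) = 16*2 + 30 = 32 + 30 = 62)
-12044 + b(x(0, -6 - 1*1)) = -12044 + 62 = -11982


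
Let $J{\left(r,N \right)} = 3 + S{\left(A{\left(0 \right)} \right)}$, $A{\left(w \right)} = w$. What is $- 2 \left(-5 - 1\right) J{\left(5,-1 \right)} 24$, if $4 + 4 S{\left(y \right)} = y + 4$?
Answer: $864$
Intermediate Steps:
$S{\left(y \right)} = \frac{y}{4}$ ($S{\left(y \right)} = -1 + \frac{y + 4}{4} = -1 + \frac{4 + y}{4} = -1 + \left(1 + \frac{y}{4}\right) = \frac{y}{4}$)
$J{\left(r,N \right)} = 3$ ($J{\left(r,N \right)} = 3 + \frac{1}{4} \cdot 0 = 3 + 0 = 3$)
$- 2 \left(-5 - 1\right) J{\left(5,-1 \right)} 24 = - 2 \left(-5 - 1\right) 3 \cdot 24 = \left(-2\right) \left(-6\right) 3 \cdot 24 = 12 \cdot 3 \cdot 24 = 36 \cdot 24 = 864$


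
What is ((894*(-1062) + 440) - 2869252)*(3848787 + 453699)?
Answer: -16427924144640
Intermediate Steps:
((894*(-1062) + 440) - 2869252)*(3848787 + 453699) = ((-949428 + 440) - 2869252)*4302486 = (-948988 - 2869252)*4302486 = -3818240*4302486 = -16427924144640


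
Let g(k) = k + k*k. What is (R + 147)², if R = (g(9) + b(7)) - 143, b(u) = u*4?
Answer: 14884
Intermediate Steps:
g(k) = k + k²
b(u) = 4*u
R = -25 (R = (9*(1 + 9) + 4*7) - 143 = (9*10 + 28) - 143 = (90 + 28) - 143 = 118 - 143 = -25)
(R + 147)² = (-25 + 147)² = 122² = 14884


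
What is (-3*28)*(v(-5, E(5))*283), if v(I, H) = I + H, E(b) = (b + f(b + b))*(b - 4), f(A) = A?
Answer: -237720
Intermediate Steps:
E(b) = 3*b*(-4 + b) (E(b) = (b + (b + b))*(b - 4) = (b + 2*b)*(-4 + b) = (3*b)*(-4 + b) = 3*b*(-4 + b))
v(I, H) = H + I
(-3*28)*(v(-5, E(5))*283) = (-3*28)*((3*5*(-4 + 5) - 5)*283) = -84*(3*5*1 - 5)*283 = -84*(15 - 5)*283 = -840*283 = -84*2830 = -237720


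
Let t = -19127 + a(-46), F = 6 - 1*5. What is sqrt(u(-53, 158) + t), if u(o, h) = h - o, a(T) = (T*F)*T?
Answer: 20*I*sqrt(42) ≈ 129.61*I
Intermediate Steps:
F = 1 (F = 6 - 5 = 1)
a(T) = T**2 (a(T) = (T*1)*T = T*T = T**2)
t = -17011 (t = -19127 + (-46)**2 = -19127 + 2116 = -17011)
sqrt(u(-53, 158) + t) = sqrt((158 - 1*(-53)) - 17011) = sqrt((158 + 53) - 17011) = sqrt(211 - 17011) = sqrt(-16800) = 20*I*sqrt(42)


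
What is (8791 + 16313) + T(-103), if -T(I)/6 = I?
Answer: 25722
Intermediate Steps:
T(I) = -6*I
(8791 + 16313) + T(-103) = (8791 + 16313) - 6*(-103) = 25104 + 618 = 25722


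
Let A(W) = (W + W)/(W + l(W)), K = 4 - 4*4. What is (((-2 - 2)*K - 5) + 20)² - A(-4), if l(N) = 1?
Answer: 11899/3 ≈ 3966.3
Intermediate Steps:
K = -12 (K = 4 - 16 = -12)
A(W) = 2*W/(1 + W) (A(W) = (W + W)/(W + 1) = (2*W)/(1 + W) = 2*W/(1 + W))
(((-2 - 2)*K - 5) + 20)² - A(-4) = (((-2 - 2)*(-12) - 5) + 20)² - 2*(-4)/(1 - 4) = ((-4*(-12) - 5) + 20)² - 2*(-4)/(-3) = ((48 - 5) + 20)² - 2*(-4)*(-1)/3 = (43 + 20)² - 1*8/3 = 63² - 8/3 = 3969 - 8/3 = 11899/3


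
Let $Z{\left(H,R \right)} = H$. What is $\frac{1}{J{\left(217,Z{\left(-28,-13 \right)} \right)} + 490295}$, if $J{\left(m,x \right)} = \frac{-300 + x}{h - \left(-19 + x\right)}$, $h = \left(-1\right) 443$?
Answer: $\frac{99}{48539287} \approx 2.0396 \cdot 10^{-6}$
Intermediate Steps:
$h = -443$
$J{\left(m,x \right)} = \frac{-300 + x}{-424 - x}$ ($J{\left(m,x \right)} = \frac{-300 + x}{-443 - \left(-19 + x\right)} = \frac{-300 + x}{-424 - x}$)
$\frac{1}{J{\left(217,Z{\left(-28,-13 \right)} \right)} + 490295} = \frac{1}{\frac{300 - -28}{424 - 28} + 490295} = \frac{1}{\frac{300 + 28}{396} + 490295} = \frac{1}{\frac{1}{396} \cdot 328 + 490295} = \frac{1}{\frac{82}{99} + 490295} = \frac{1}{\frac{48539287}{99}} = \frac{99}{48539287}$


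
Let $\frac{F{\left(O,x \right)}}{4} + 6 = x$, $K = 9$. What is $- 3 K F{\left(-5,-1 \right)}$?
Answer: $756$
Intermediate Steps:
$F{\left(O,x \right)} = -24 + 4 x$
$- 3 K F{\left(-5,-1 \right)} = \left(-3\right) 9 \left(-24 + 4 \left(-1\right)\right) = - 27 \left(-24 - 4\right) = \left(-27\right) \left(-28\right) = 756$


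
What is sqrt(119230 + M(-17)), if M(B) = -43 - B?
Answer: 2*sqrt(29801) ≈ 345.26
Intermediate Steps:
sqrt(119230 + M(-17)) = sqrt(119230 + (-43 - 1*(-17))) = sqrt(119230 + (-43 + 17)) = sqrt(119230 - 26) = sqrt(119204) = 2*sqrt(29801)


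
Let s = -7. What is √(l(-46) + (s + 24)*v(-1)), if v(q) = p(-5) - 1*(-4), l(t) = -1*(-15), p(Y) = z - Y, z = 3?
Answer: √219 ≈ 14.799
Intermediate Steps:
p(Y) = 3 - Y
l(t) = 15
v(q) = 12 (v(q) = (3 - 1*(-5)) - 1*(-4) = (3 + 5) + 4 = 8 + 4 = 12)
√(l(-46) + (s + 24)*v(-1)) = √(15 + (-7 + 24)*12) = √(15 + 17*12) = √(15 + 204) = √219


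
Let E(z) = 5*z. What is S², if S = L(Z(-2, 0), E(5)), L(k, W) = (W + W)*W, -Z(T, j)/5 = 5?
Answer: 1562500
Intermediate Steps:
Z(T, j) = -25 (Z(T, j) = -5*5 = -25)
L(k, W) = 2*W² (L(k, W) = (2*W)*W = 2*W²)
S = 1250 (S = 2*(5*5)² = 2*25² = 2*625 = 1250)
S² = 1250² = 1562500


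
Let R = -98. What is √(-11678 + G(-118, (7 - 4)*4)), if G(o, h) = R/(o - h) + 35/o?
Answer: I*√686976995510/7670 ≈ 108.06*I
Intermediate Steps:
G(o, h) = -98/(o - h) + 35/o
√(-11678 + G(-118, (7 - 4)*4)) = √(-11678 + 7*(5*((7 - 4)*4) + 9*(-118))/(-118*((7 - 4)*4 - 1*(-118)))) = √(-11678 + 7*(-1/118)*(5*(3*4) - 1062)/(3*4 + 118)) = √(-11678 + 7*(-1/118)*(5*12 - 1062)/(12 + 118)) = √(-11678 + 7*(-1/118)*(60 - 1062)/130) = √(-11678 + 7*(-1/118)*(1/130)*(-1002)) = √(-11678 + 3507/7670) = √(-89566753/7670) = I*√686976995510/7670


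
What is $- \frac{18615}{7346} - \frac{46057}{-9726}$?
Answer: $\frac{39321308}{17861799} \approx 2.2014$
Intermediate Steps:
$- \frac{18615}{7346} - \frac{46057}{-9726} = \left(-18615\right) \frac{1}{7346} - - \frac{46057}{9726} = - \frac{18615}{7346} + \frac{46057}{9726} = \frac{39321308}{17861799}$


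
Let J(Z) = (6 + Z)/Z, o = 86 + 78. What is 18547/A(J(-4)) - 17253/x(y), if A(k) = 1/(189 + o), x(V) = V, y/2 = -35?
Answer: 458313623/70 ≈ 6.5473e+6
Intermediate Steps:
o = 164
y = -70 (y = 2*(-35) = -70)
J(Z) = (6 + Z)/Z
A(k) = 1/353 (A(k) = 1/(189 + 164) = 1/353)
18547/A(J(-4)) - 17253/x(y) = 18547/(1/353) - 17253/(-70) = 18547*353 - 17253*(-1/70) = 6547091 + 17253/70 = 458313623/70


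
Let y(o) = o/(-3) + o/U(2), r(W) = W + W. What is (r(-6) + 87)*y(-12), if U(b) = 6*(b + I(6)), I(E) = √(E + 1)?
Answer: 400 - 50*√7 ≈ 267.71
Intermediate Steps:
I(E) = √(1 + E)
r(W) = 2*W
U(b) = 6*b + 6*√7 (U(b) = 6*(b + √(1 + 6)) = 6*(b + √7) = 6*b + 6*√7)
y(o) = -o/3 + o/(12 + 6*√7) (y(o) = o/(-3) + o/(6*2 + 6*√7) = o*(-⅓) + o/(12 + 6*√7) = -o/3 + o/(12 + 6*√7))
(r(-6) + 87)*y(-12) = (2*(-6) + 87)*(-4/9*(-12) + (1/18)*(-12)*√7) = (-12 + 87)*(16/3 - 2*√7/3) = 75*(16/3 - 2*√7/3) = 400 - 50*√7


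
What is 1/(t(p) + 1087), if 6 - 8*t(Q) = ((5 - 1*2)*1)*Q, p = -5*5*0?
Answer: 4/4351 ≈ 0.00091933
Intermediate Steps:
p = 0 (p = -25*0 = 0)
t(Q) = 3/4 - 3*Q/8 (t(Q) = 3/4 - (5 - 1*2)*1*Q/8 = 3/4 - (5 - 2)*1*Q/8 = 3/4 - 3*1*Q/8 = 3/4 - 3*Q/8)
1/(t(p) + 1087) = 1/((3/4 - 3/8*0) + 1087) = 1/((3/4 + 0) + 1087) = 1/(3/4 + 1087) = 1/(4351/4) = 4/4351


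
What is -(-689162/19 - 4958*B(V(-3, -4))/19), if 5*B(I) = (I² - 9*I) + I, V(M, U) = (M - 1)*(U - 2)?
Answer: 5349682/95 ≈ 56312.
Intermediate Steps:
V(M, U) = (-1 + M)*(-2 + U)
B(I) = -8*I/5 + I²/5 (B(I) = ((I² - 9*I) + I)/5 = (I² - 8*I)/5 = -8*I/5 + I²/5)
-(-689162/19 - 4958*B(V(-3, -4))/19) = -(-689162/19 - 4958*(-8 + (2 - 1*(-4) - 2*(-3) - 3*(-4)))*(2 - 1*(-4) - 2*(-3) - 3*(-4))/95) = -(-689162/19 - 4958*(-8 + (2 + 4 + 6 + 12))*(2 + 4 + 6 + 12)/95) = -4958/((-19/(139 + (⅕)*24*(-8 + 24)))) = -4958/((-19/(139 + (⅕)*24*16))) = -4958/((-19/(139 + 384/5))) = -4958/((-19/1079/5)) = -4958/((-19*5/1079)) = -4958/(-95/1079) = -4958*(-1079/95) = 5349682/95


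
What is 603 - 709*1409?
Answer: -998378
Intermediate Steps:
603 - 709*1409 = 603 - 998981 = -998378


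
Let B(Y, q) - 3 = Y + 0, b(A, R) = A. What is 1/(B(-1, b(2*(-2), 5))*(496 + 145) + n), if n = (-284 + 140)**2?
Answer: 1/22018 ≈ 4.5417e-5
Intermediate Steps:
B(Y, q) = 3 + Y (B(Y, q) = 3 + (Y + 0) = 3 + Y)
n = 20736 (n = (-144)**2 = 20736)
1/(B(-1, b(2*(-2), 5))*(496 + 145) + n) = 1/((3 - 1)*(496 + 145) + 20736) = 1/(2*641 + 20736) = 1/(1282 + 20736) = 1/22018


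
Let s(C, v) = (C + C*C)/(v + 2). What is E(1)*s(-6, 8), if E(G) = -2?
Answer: -6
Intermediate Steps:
s(C, v) = (C + C²)/(2 + v)
E(1)*s(-6, 8) = -(-12)*(1 - 6)/(2 + 8) = -(-12)*(-5)/10 = -2*3 = -6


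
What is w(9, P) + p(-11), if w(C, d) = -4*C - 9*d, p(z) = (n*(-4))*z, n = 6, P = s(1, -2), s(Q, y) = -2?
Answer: 246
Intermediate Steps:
P = -2
p(z) = -24*z (p(z) = (6*(-4))*z = -24*z)
w(C, d) = -9*d - 4*C
w(9, P) + p(-11) = (-9*(-2) - 4*9) - 24*(-11) = (18 - 36) + 264 = -18 + 264 = 246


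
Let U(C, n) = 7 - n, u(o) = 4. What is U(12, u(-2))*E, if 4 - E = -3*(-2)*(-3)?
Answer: 66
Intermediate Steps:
E = 22 (E = 4 - (-3*(-2))*(-3) = 4 - 6*(-3) = 4 - 1*(-18) = 4 + 18 = 22)
U(12, u(-2))*E = (7 - 1*4)*22 = (7 - 4)*22 = 3*22 = 66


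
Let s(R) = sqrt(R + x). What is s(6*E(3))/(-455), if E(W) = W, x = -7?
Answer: -sqrt(11)/455 ≈ -0.0072893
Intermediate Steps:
s(R) = sqrt(-7 + R) (s(R) = sqrt(R - 7) = sqrt(-7 + R))
s(6*E(3))/(-455) = sqrt(-7 + 6*3)/(-455) = sqrt(-7 + 18)*(-1/455) = sqrt(11)*(-1/455) = -sqrt(11)/455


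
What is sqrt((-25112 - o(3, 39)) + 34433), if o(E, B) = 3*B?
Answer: 2*sqrt(2301) ≈ 95.938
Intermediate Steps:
sqrt((-25112 - o(3, 39)) + 34433) = sqrt((-25112 - 3*39) + 34433) = sqrt((-25112 - 1*117) + 34433) = sqrt((-25112 - 117) + 34433) = sqrt(-25229 + 34433) = sqrt(9204) = 2*sqrt(2301)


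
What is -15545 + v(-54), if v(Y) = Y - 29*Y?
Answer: -14033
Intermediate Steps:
v(Y) = -28*Y
-15545 + v(-54) = -15545 - 28*(-54) = -15545 + 1512 = -14033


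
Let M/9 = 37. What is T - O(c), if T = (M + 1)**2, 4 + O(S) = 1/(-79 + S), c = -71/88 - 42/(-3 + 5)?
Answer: 989648848/8871 ≈ 1.1156e+5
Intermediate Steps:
M = 333 (M = 9*37 = 333)
c = -1919/88 (c = -71*1/88 - 42/(2*1) = -71/88 - 42/2 = -71/88 - 42*1/2 = -71/88 - 21 = -1919/88 ≈ -21.807)
O(S) = -4 + 1/(-79 + S)
T = 111556 (T = (333 + 1)**2 = 334**2 = 111556)
T - O(c) = 111556 - (317 - 4*(-1919/88))/(-79 - 1919/88) = 111556 - (317 + 1919/22)/(-8871/88) = 111556 - (-88)*8893/(8871*22) = 111556 - 1*(-35572/8871) = 111556 + 35572/8871 = 989648848/8871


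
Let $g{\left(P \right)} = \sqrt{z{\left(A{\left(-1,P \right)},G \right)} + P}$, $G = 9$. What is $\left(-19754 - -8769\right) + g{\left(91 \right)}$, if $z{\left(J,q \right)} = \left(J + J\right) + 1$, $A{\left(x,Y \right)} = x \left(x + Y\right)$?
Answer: $-10985 + 2 i \sqrt{22} \approx -10985.0 + 9.3808 i$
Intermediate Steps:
$A{\left(x,Y \right)} = x \left(Y + x\right)$
$z{\left(J,q \right)} = 1 + 2 J$ ($z{\left(J,q \right)} = 2 J + 1 = 1 + 2 J$)
$g{\left(P \right)} = \sqrt{3 - P}$ ($g{\left(P \right)} = \sqrt{\left(1 + 2 \left(- (P - 1)\right)\right) + P} = \sqrt{\left(1 + 2 \left(- (-1 + P)\right)\right) + P} = \sqrt{\left(1 + 2 \left(1 - P\right)\right) + P} = \sqrt{\left(1 - \left(-2 + 2 P\right)\right) + P} = \sqrt{\left(3 - 2 P\right) + P} = \sqrt{3 - P}$)
$\left(-19754 - -8769\right) + g{\left(91 \right)} = \left(-19754 - -8769\right) + \sqrt{3 - 91} = \left(-19754 + 8769\right) + \sqrt{3 - 91} = -10985 + \sqrt{-88} = -10985 + 2 i \sqrt{22}$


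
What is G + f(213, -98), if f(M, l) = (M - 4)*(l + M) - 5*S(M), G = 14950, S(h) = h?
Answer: 37920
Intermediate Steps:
f(M, l) = -5*M + (-4 + M)*(M + l) (f(M, l) = (M - 4)*(l + M) - 5*M = (-4 + M)*(M + l) - 5*M = -5*M + (-4 + M)*(M + l))
G + f(213, -98) = 14950 + (213² - 9*213 - 4*(-98) + 213*(-98)) = 14950 + (45369 - 1917 + 392 - 20874) = 14950 + 22970 = 37920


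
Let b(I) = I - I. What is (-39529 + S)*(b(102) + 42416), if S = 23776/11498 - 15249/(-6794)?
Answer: -32740553170348408/19529353 ≈ -1.6765e+9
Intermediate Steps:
b(I) = 0
S = 168433573/39058706 (S = 23776*(1/11498) - 15249*(-1/6794) = 11888/5749 + 15249/6794 = 168433573/39058706 ≈ 4.3123)
(-39529 + S)*(b(102) + 42416) = (-39529 + 168433573/39058706)*(0 + 42416) = -1543783155901/39058706*42416 = -32740553170348408/19529353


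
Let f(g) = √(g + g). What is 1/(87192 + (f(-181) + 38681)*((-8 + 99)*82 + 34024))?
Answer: 802403579/1287703318700981958 - 20743*I*√362/1287703318700981958 ≈ 6.2313e-10 - 3.0649e-13*I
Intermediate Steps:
f(g) = √2*√g (f(g) = √(2*g) = √2*√g)
1/(87192 + (f(-181) + 38681)*((-8 + 99)*82 + 34024)) = 1/(87192 + (√2*√(-181) + 38681)*((-8 + 99)*82 + 34024)) = 1/(87192 + (√2*(I*√181) + 38681)*(91*82 + 34024)) = 1/(87192 + (I*√362 + 38681)*(7462 + 34024)) = 1/(87192 + (38681 + I*√362)*41486) = 1/(87192 + (1604719966 + 41486*I*√362)) = 1/(1604807158 + 41486*I*√362)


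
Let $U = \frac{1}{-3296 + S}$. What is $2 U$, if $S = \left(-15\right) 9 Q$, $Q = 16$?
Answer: $- \frac{1}{2728} \approx -0.00036657$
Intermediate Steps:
$S = -2160$ ($S = \left(-15\right) 9 \cdot 16 = \left(-135\right) 16 = -2160$)
$U = - \frac{1}{5456}$ ($U = \frac{1}{-3296 - 2160} = \frac{1}{-5456} = - \frac{1}{5456} \approx -0.00018328$)
$2 U = 2 \left(- \frac{1}{5456}\right) = - \frac{1}{2728}$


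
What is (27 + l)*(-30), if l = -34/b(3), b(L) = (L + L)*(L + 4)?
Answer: -5500/7 ≈ -785.71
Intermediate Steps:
b(L) = 2*L*(4 + L) (b(L) = (2*L)*(4 + L) = 2*L*(4 + L))
l = -17/21 (l = -34*1/(6*(4 + 3)) = -34/(2*3*7) = -34/42 = -34*1/42 = -17/21 ≈ -0.80952)
(27 + l)*(-30) = (27 - 17/21)*(-30) = (550/21)*(-30) = -5500/7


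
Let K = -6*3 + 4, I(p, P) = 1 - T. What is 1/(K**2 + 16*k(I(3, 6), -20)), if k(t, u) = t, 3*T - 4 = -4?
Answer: 1/212 ≈ 0.0047170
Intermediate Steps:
T = 0 (T = 4/3 + (1/3)*(-4) = 4/3 - 4/3 = 0)
I(p, P) = 1 (I(p, P) = 1 - 1*0 = 1 + 0 = 1)
K = -14 (K = -18 + 4 = -14)
1/(K**2 + 16*k(I(3, 6), -20)) = 1/((-14)**2 + 16*1) = 1/(196 + 16) = 1/212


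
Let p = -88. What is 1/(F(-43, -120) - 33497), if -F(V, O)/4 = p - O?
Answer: -1/33625 ≈ -2.9740e-5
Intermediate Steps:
F(V, O) = 352 + 4*O (F(V, O) = -4*(-88 - O) = 352 + 4*O)
1/(F(-43, -120) - 33497) = 1/((352 + 4*(-120)) - 33497) = 1/((352 - 480) - 33497) = 1/(-128 - 33497) = 1/(-33625) = -1/33625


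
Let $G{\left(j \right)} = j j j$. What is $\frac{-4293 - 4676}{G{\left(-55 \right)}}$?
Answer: $\frac{8969}{166375} \approx 0.053908$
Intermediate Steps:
$G{\left(j \right)} = j^{3}$ ($G{\left(j \right)} = j^{2} j = j^{3}$)
$\frac{-4293 - 4676}{G{\left(-55 \right)}} = \frac{-4293 - 4676}{\left(-55\right)^{3}} = \frac{-4293 - 4676}{-166375} = \left(-8969\right) \left(- \frac{1}{166375}\right) = \frac{8969}{166375}$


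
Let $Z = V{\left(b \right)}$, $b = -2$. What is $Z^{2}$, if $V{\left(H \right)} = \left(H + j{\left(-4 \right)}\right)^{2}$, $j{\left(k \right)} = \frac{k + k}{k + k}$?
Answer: $1$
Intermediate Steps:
$j{\left(k \right)} = 1$ ($j{\left(k \right)} = \frac{2 k}{2 k} = 2 k \frac{1}{2 k} = 1$)
$V{\left(H \right)} = \left(1 + H\right)^{2}$ ($V{\left(H \right)} = \left(H + 1\right)^{2} = \left(1 + H\right)^{2}$)
$Z = 1$ ($Z = \left(1 - 2\right)^{2} = \left(-1\right)^{2} = 1$)
$Z^{2} = 1^{2} = 1$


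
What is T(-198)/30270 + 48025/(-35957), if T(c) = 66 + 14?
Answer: -145084019/108841839 ≈ -1.3330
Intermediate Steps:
T(c) = 80
T(-198)/30270 + 48025/(-35957) = 80/30270 + 48025/(-35957) = 80*(1/30270) + 48025*(-1/35957) = 8/3027 - 48025/35957 = -145084019/108841839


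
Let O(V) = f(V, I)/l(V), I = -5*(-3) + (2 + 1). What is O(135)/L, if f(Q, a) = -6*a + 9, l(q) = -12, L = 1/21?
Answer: 693/4 ≈ 173.25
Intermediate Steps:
L = 1/21 ≈ 0.047619
I = 18 (I = 15 + 3 = 18)
f(Q, a) = 9 - 6*a
O(V) = 33/4 (O(V) = (9 - 6*18)/(-12) = (9 - 108)*(-1/12) = -99*(-1/12) = 33/4)
O(135)/L = 33/(4*(1/21)) = (33/4)*21 = 693/4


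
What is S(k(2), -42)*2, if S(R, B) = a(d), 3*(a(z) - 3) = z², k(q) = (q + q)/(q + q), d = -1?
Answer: 20/3 ≈ 6.6667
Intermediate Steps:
k(q) = 1 (k(q) = (2*q)/((2*q)) = (2*q)*(1/(2*q)) = 1)
a(z) = 3 + z²/3
S(R, B) = 10/3 (S(R, B) = 3 + (⅓)*(-1)² = 3 + (⅓)*1 = 3 + ⅓ = 10/3)
S(k(2), -42)*2 = (10/3)*2 = 20/3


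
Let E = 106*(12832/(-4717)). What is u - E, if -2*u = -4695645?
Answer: 417963733/178 ≈ 2.3481e+6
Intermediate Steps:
u = 4695645/2 (u = -½*(-4695645) = 4695645/2 ≈ 2.3478e+6)
E = -25664/89 (E = 106*(12832*(-1/4717)) = 106*(-12832/4717) = -25664/89 ≈ -288.36)
u - E = 4695645/2 - 1*(-25664/89) = 4695645/2 + 25664/89 = 417963733/178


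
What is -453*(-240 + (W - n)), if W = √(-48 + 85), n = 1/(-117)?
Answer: 4239929/39 - 453*√37 ≈ 1.0596e+5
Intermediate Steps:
n = -1/117 ≈ -0.0085470
W = √37 ≈ 6.0828
-453*(-240 + (W - n)) = -453*(-240 + (√37 - 1*(-1/117))) = -453*(-240 + (√37 + 1/117)) = -453*(-240 + (1/117 + √37)) = -453*(-28079/117 + √37) = 4239929/39 - 453*√37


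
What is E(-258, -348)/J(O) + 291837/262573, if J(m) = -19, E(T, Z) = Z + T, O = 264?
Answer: 164664141/4988887 ≈ 33.006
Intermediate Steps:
E(T, Z) = T + Z
E(-258, -348)/J(O) + 291837/262573 = (-258 - 348)/(-19) + 291837/262573 = -606*(-1/19) + 291837*(1/262573) = 606/19 + 291837/262573 = 164664141/4988887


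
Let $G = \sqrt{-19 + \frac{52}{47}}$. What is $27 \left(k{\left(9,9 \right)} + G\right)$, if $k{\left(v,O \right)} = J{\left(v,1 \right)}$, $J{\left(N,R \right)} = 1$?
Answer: $27 + \frac{783 i \sqrt{47}}{47} \approx 27.0 + 114.21 i$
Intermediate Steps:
$k{\left(v,O \right)} = 1$
$G = \frac{29 i \sqrt{47}}{47}$ ($G = \sqrt{-19 + 52 \cdot \frac{1}{47}} = \sqrt{-19 + \frac{52}{47}} = \sqrt{- \frac{841}{47}} = \frac{29 i \sqrt{47}}{47} \approx 4.2301 i$)
$27 \left(k{\left(9,9 \right)} + G\right) = 27 \left(1 + \frac{29 i \sqrt{47}}{47}\right) = 27 + \frac{783 i \sqrt{47}}{47}$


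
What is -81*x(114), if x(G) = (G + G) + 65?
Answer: -23733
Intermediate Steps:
x(G) = 65 + 2*G (x(G) = 2*G + 65 = 65 + 2*G)
-81*x(114) = -81*(65 + 2*114) = -81*(65 + 228) = -81*293 = -23733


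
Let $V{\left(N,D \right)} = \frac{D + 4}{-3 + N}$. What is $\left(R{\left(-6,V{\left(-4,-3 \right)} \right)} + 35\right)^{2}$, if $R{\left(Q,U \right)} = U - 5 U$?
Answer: $\frac{62001}{49} \approx 1265.3$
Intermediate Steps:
$V{\left(N,D \right)} = \frac{4 + D}{-3 + N}$
$R{\left(Q,U \right)} = - 4 U$
$\left(R{\left(-6,V{\left(-4,-3 \right)} \right)} + 35\right)^{2} = \left(- 4 \frac{4 - 3}{-3 - 4} + 35\right)^{2} = \left(- 4 \frac{1}{-7} \cdot 1 + 35\right)^{2} = \left(- 4 \left(\left(- \frac{1}{7}\right) 1\right) + 35\right)^{2} = \left(\left(-4\right) \left(- \frac{1}{7}\right) + 35\right)^{2} = \left(\frac{4}{7} + 35\right)^{2} = \left(\frac{249}{7}\right)^{2} = \frac{62001}{49}$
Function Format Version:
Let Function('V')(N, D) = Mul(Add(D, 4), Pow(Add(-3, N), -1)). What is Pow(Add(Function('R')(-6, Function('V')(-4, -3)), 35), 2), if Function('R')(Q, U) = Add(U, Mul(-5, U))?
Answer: Rational(62001, 49) ≈ 1265.3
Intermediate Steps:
Function('V')(N, D) = Mul(Pow(Add(-3, N), -1), Add(4, D)) (Function('V')(N, D) = Mul(Add(4, D), Pow(Add(-3, N), -1)) = Mul(Pow(Add(-3, N), -1), Add(4, D)))
Function('R')(Q, U) = Mul(-4, U)
Pow(Add(Function('R')(-6, Function('V')(-4, -3)), 35), 2) = Pow(Add(Mul(-4, Mul(Pow(Add(-3, -4), -1), Add(4, -3))), 35), 2) = Pow(Add(Mul(-4, Mul(Pow(-7, -1), 1)), 35), 2) = Pow(Add(Mul(-4, Mul(Rational(-1, 7), 1)), 35), 2) = Pow(Add(Mul(-4, Rational(-1, 7)), 35), 2) = Pow(Add(Rational(4, 7), 35), 2) = Pow(Rational(249, 7), 2) = Rational(62001, 49)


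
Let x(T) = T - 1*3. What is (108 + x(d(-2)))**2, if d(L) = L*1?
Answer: 10609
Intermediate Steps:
d(L) = L
x(T) = -3 + T (x(T) = T - 3 = -3 + T)
(108 + x(d(-2)))**2 = (108 + (-3 - 2))**2 = (108 - 5)**2 = 103**2 = 10609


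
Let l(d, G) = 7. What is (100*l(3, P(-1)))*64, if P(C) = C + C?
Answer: 44800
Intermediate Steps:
P(C) = 2*C
(100*l(3, P(-1)))*64 = (100*7)*64 = 700*64 = 44800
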